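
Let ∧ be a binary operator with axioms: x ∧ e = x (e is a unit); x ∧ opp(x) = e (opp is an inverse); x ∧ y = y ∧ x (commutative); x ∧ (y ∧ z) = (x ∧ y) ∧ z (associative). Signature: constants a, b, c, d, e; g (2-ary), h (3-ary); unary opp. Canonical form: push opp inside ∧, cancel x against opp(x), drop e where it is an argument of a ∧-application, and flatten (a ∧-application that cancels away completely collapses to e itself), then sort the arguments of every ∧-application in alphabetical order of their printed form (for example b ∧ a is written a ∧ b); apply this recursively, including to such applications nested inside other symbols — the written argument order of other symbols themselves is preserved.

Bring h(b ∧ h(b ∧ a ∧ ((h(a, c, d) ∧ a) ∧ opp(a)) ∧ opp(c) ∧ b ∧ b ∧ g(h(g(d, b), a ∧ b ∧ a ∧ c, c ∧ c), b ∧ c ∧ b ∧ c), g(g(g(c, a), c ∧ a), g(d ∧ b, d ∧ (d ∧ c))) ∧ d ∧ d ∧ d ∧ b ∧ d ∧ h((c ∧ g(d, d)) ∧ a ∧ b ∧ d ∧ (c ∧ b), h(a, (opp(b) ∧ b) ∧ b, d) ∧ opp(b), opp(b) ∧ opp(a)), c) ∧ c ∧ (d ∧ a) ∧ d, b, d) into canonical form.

Answer: h(a ∧ b ∧ c ∧ d ∧ d ∧ h(a ∧ b ∧ b ∧ b ∧ g(h(g(d, b), a ∧ a ∧ b ∧ c, c ∧ c), b ∧ b ∧ c ∧ c) ∧ h(a, c, d) ∧ opp(c), b ∧ d ∧ d ∧ d ∧ d ∧ g(g(g(c, a), a ∧ c), g(b ∧ d, c ∧ d ∧ d)) ∧ h(a ∧ b ∧ b ∧ c ∧ c ∧ d ∧ g(d, d), h(a, b, d) ∧ opp(b), opp(a) ∧ opp(b)), c), b, d)

Derivation:
Focus inside:  b ∧ h(b ∧ a ∧ ((h(a, c, d) ∧ a) ∧ opp(a)) ∧ opp(c) ∧ b ∧ b ∧ g(h(g(d, b), a ∧ b ∧ a ∧ c, c ∧ c), b ∧ c ∧ b ∧ c), g(g(g(c, a), c ∧ a), g(d ∧ b, d ∧ (d ∧ c))) ∧ d ∧ d ∧ d ∧ b ∧ d ∧ h((c ∧ g(d, d)) ∧ a ∧ b ∧ d ∧ (c ∧ b), h(a, (opp(b) ∧ b) ∧ b, d) ∧ opp(b), opp(b) ∧ opp(a)), c) ∧ c ∧ (d ∧ a) ∧ d
Combine occurrences:  b ∧ h(a ∧ b ∧ b ∧ b ∧ g(h(g(d, b), a ∧ a ∧ b ∧ c, c ∧ c), b ∧ b ∧ c ∧ c) ∧ h(a, c, d) ∧ opp(c), b ∧ d ∧ d ∧ d ∧ d ∧ g(g(g(c, a), a ∧ c), g(b ∧ d, c ∧ d ∧ d)) ∧ h(a ∧ b ∧ b ∧ c ∧ c ∧ d ∧ g(d, d), h(a, b, d) ∧ opp(b), opp(a) ∧ opp(b)), c) ∧ c ∧ d ∧ d ∧ a
Order the arguments:  a ∧ b ∧ c ∧ d ∧ d ∧ h(a ∧ b ∧ b ∧ b ∧ g(h(g(d, b), a ∧ a ∧ b ∧ c, c ∧ c), b ∧ b ∧ c ∧ c) ∧ h(a, c, d) ∧ opp(c), b ∧ d ∧ d ∧ d ∧ d ∧ g(g(g(c, a), a ∧ c), g(b ∧ d, c ∧ d ∧ d)) ∧ h(a ∧ b ∧ b ∧ c ∧ c ∧ d ∧ g(d, d), h(a, b, d) ∧ opp(b), opp(a) ∧ opp(b)), c)
Put back:  h(a ∧ b ∧ c ∧ d ∧ d ∧ h(a ∧ b ∧ b ∧ b ∧ g(h(g(d, b), a ∧ a ∧ b ∧ c, c ∧ c), b ∧ b ∧ c ∧ c) ∧ h(a, c, d) ∧ opp(c), b ∧ d ∧ d ∧ d ∧ d ∧ g(g(g(c, a), a ∧ c), g(b ∧ d, c ∧ d ∧ d)) ∧ h(a ∧ b ∧ b ∧ c ∧ c ∧ d ∧ g(d, d), h(a, b, d) ∧ opp(b), opp(a) ∧ opp(b)), c), b, d)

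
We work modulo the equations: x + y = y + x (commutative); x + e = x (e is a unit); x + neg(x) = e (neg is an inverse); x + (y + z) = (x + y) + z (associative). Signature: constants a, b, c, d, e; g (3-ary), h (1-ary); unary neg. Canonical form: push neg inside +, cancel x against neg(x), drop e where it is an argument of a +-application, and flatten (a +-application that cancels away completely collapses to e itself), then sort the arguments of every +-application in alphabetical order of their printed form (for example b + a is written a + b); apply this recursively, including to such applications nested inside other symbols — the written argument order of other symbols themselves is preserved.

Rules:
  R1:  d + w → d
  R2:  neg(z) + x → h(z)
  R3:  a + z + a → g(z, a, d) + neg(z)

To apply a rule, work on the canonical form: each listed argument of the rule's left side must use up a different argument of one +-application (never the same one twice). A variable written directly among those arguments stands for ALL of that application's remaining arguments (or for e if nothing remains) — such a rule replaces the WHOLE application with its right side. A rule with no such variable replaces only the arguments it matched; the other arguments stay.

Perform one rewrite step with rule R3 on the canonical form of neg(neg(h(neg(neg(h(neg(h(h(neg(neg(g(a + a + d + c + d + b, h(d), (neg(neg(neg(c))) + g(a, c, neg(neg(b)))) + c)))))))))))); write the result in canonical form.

Answer: h(h(neg(h(h(g(g(b + c + d + d, a, d) + neg(b) + neg(c) + neg(d) + neg(d), h(d), g(a, c, b)))))))

Derivation:
Canonical form:  h(h(neg(h(h(g(a + a + b + c + d + d, h(d), g(a, c, b)))))))
Match R3:  consume a, a;  z := b + c + d + d
The variable takes the whole remainder — replace the entire application.
New term:  h(h(neg(h(h(g(g(b + c + d + d, a, d) + neg(b) + neg(c) + neg(d) + neg(d), h(d), g(a, c, b)))))))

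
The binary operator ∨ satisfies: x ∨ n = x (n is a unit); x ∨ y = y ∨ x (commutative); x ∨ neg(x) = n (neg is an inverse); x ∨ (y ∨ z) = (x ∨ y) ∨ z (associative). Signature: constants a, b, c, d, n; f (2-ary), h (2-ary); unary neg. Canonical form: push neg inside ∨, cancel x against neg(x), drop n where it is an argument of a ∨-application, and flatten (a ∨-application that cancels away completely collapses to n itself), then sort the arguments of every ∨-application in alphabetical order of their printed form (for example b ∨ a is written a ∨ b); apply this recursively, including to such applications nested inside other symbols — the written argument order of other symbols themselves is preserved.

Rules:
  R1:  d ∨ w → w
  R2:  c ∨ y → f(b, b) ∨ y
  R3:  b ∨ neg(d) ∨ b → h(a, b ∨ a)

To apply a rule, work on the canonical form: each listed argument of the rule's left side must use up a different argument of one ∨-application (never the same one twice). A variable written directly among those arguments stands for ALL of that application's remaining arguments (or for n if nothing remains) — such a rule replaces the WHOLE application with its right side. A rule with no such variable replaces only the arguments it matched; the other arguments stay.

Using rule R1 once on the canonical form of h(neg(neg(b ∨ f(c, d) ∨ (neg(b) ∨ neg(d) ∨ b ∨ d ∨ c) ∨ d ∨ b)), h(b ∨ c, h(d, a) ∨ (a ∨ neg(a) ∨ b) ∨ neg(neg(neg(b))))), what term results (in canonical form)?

Canonical form:  h(b ∨ b ∨ c ∨ d ∨ f(c, d), h(b ∨ c, h(d, a)))
Match R1:  consume d;  w := b ∨ b ∨ c ∨ f(c, d)
Every leftover argument binds to the variable; the entire application is replaced.
New term:  h(b ∨ b ∨ c ∨ f(c, d), h(b ∨ c, h(d, a)))

Answer: h(b ∨ b ∨ c ∨ f(c, d), h(b ∨ c, h(d, a)))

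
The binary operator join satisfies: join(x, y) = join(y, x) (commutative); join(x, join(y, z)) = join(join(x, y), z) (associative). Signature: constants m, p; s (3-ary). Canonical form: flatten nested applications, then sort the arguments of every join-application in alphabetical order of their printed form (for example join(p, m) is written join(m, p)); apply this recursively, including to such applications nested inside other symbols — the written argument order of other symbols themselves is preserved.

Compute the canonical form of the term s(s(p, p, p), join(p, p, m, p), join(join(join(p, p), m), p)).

Answer: s(s(p, p, p), join(m, p, p, p), join(m, p, p, p))

Derivation:
Descend into:  join(join(join(p, p), m), p)
Flatten:  join(p, p, m, p)
Sort:  join(m, p, p, p)
Rebuild:  s(s(p, p, p), join(m, p, p, p), join(m, p, p, p))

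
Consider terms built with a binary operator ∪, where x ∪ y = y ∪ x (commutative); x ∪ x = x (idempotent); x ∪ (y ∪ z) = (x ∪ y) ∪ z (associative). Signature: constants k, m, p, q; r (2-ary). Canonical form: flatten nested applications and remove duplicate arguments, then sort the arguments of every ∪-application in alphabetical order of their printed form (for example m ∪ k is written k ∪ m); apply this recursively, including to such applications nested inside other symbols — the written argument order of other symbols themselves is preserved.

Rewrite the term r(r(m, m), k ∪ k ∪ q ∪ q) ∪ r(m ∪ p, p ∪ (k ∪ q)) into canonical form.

Inside:  r(r(m, m), k ∪ k ∪ q ∪ q)  →  r(r(m, m), k ∪ q)
Simplify inside:  r(m ∪ p, p ∪ (k ∪ q))  →  r(m ∪ p, k ∪ p ∪ q)
Order the arguments:  r(m ∪ p, k ∪ p ∪ q) ∪ r(r(m, m), k ∪ q)

Answer: r(m ∪ p, k ∪ p ∪ q) ∪ r(r(m, m), k ∪ q)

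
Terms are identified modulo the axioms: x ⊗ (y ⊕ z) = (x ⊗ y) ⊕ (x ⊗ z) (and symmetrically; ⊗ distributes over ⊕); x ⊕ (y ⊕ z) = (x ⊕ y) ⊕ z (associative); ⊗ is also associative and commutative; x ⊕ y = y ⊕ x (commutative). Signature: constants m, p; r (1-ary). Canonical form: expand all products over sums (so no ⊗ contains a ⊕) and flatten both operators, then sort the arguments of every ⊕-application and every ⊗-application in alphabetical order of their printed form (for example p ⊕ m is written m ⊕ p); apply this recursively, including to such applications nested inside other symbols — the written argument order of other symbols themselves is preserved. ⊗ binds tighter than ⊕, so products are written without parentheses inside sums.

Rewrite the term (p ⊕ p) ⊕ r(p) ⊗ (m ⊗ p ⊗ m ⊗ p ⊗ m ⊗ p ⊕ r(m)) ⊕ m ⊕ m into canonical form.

Expand:  p ⊕ p ⊕ m ⊗ m ⊗ m ⊗ p ⊗ p ⊗ p ⊗ r(p) ⊕ r(m) ⊗ r(p) ⊕ m ⊕ m
Sort:  m ⊕ m ⊕ m ⊗ m ⊗ m ⊗ p ⊗ p ⊗ p ⊗ r(p) ⊕ p ⊕ p ⊕ r(m) ⊗ r(p)

Answer: m ⊕ m ⊕ m ⊗ m ⊗ m ⊗ p ⊗ p ⊗ p ⊗ r(p) ⊕ p ⊕ p ⊕ r(m) ⊗ r(p)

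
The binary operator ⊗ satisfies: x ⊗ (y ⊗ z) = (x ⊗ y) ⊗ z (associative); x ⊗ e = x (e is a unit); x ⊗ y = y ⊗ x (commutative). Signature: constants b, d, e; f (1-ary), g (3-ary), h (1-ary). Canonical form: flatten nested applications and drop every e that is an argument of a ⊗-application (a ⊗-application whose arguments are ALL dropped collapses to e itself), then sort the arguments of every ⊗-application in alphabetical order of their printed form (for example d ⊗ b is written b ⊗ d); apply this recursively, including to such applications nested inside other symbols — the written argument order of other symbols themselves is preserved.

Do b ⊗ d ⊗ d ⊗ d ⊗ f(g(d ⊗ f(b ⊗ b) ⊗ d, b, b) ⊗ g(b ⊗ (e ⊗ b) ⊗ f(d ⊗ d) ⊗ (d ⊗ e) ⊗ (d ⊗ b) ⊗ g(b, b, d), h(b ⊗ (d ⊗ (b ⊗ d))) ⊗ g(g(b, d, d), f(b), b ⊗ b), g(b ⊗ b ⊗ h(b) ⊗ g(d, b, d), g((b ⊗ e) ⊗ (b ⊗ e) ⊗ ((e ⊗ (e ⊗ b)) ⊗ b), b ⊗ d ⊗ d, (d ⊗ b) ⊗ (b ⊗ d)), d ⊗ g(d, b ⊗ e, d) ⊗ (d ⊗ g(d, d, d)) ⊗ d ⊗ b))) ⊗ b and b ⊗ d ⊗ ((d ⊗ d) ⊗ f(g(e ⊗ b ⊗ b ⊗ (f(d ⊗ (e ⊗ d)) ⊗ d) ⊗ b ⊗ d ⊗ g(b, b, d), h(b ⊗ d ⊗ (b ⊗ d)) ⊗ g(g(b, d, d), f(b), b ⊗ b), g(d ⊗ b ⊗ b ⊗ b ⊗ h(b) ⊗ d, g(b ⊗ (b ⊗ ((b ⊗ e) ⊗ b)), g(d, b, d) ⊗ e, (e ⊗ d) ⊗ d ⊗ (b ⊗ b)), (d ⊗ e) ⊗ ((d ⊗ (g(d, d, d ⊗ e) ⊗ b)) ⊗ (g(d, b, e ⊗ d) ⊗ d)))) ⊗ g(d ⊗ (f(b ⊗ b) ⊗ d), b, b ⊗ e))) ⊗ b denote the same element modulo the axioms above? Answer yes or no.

Left:  b ⊗ d ⊗ d ⊗ d ⊗ f(g(d ⊗ f(b ⊗ b) ⊗ d, b, b) ⊗ g(b ⊗ (e ⊗ b) ⊗ f(d ⊗ d) ⊗ (d ⊗ e) ⊗ (d ⊗ b) ⊗ g(b, b, d), h(b ⊗ (d ⊗ (b ⊗ d))) ⊗ g(g(b, d, d), f(b), b ⊗ b), g(b ⊗ b ⊗ h(b) ⊗ g(d, b, d), g((b ⊗ e) ⊗ (b ⊗ e) ⊗ ((e ⊗ (e ⊗ b)) ⊗ b), b ⊗ d ⊗ d, (d ⊗ b) ⊗ (b ⊗ d)), d ⊗ g(d, b ⊗ e, d) ⊗ (d ⊗ g(d, d, d)) ⊗ d ⊗ b))) ⊗ b
  Simplify inside:  f(g(d ⊗ f(b ⊗ b) ⊗ d, b, b) ⊗ g(b ⊗ (e ⊗ b) ⊗ f(d ⊗ d) ⊗ (d ⊗ e) ⊗ (d ⊗ b) ⊗ g(b, b, d), h(b ⊗ (d ⊗ (b ⊗ d))) ⊗ g(g(b, d, d), f(b), b ⊗ b), g(b ⊗ b ⊗ h(b) ⊗ g(d, b, d), g((b ⊗ e) ⊗ (b ⊗ e) ⊗ ((e ⊗ (e ⊗ b)) ⊗ b), b ⊗ d ⊗ d, (d ⊗ b) ⊗ (b ⊗ d)), d ⊗ g(d, b ⊗ e, d) ⊗ (d ⊗ g(d, d, d)) ⊗ d ⊗ b)))  →  f(g(b ⊗ b ⊗ b ⊗ d ⊗ d ⊗ f(d ⊗ d) ⊗ g(b, b, d), g(g(b, d, d), f(b), b ⊗ b) ⊗ h(b ⊗ b ⊗ d ⊗ d), g(b ⊗ b ⊗ g(d, b, d) ⊗ h(b), g(b ⊗ b ⊗ b ⊗ b, b ⊗ d ⊗ d, b ⊗ b ⊗ d ⊗ d), b ⊗ d ⊗ d ⊗ d ⊗ g(d, b, d) ⊗ g(d, d, d))) ⊗ g(d ⊗ d ⊗ f(b ⊗ b), b, b))
  Sort arguments:  b ⊗ b ⊗ d ⊗ d ⊗ d ⊗ f(g(b ⊗ b ⊗ b ⊗ d ⊗ d ⊗ f(d ⊗ d) ⊗ g(b, b, d), g(g(b, d, d), f(b), b ⊗ b) ⊗ h(b ⊗ b ⊗ d ⊗ d), g(b ⊗ b ⊗ g(d, b, d) ⊗ h(b), g(b ⊗ b ⊗ b ⊗ b, b ⊗ d ⊗ d, b ⊗ b ⊗ d ⊗ d), b ⊗ d ⊗ d ⊗ d ⊗ g(d, b, d) ⊗ g(d, d, d))) ⊗ g(d ⊗ d ⊗ f(b ⊗ b), b, b))
Right:  b ⊗ d ⊗ ((d ⊗ d) ⊗ f(g(e ⊗ b ⊗ b ⊗ (f(d ⊗ (e ⊗ d)) ⊗ d) ⊗ b ⊗ d ⊗ g(b, b, d), h(b ⊗ d ⊗ (b ⊗ d)) ⊗ g(g(b, d, d), f(b), b ⊗ b), g(d ⊗ b ⊗ b ⊗ b ⊗ h(b) ⊗ d, g(b ⊗ (b ⊗ ((b ⊗ e) ⊗ b)), g(d, b, d) ⊗ e, (e ⊗ d) ⊗ d ⊗ (b ⊗ b)), (d ⊗ e) ⊗ ((d ⊗ (g(d, d, d ⊗ e) ⊗ b)) ⊗ (g(d, b, e ⊗ d) ⊗ d)))) ⊗ g(d ⊗ (f(b ⊗ b) ⊗ d), b, b ⊗ e))) ⊗ b
  Un-nest:  b ⊗ d ⊗ d ⊗ d ⊗ f(g(e ⊗ b ⊗ b ⊗ (f(d ⊗ (e ⊗ d)) ⊗ d) ⊗ b ⊗ d ⊗ g(b, b, d), h(b ⊗ d ⊗ (b ⊗ d)) ⊗ g(g(b, d, d), f(b), b ⊗ b), g(d ⊗ b ⊗ b ⊗ b ⊗ h(b) ⊗ d, g(b ⊗ (b ⊗ ((b ⊗ e) ⊗ b)), g(d, b, d) ⊗ e, (e ⊗ d) ⊗ d ⊗ (b ⊗ b)), (d ⊗ e) ⊗ ((d ⊗ (g(d, d, d ⊗ e) ⊗ b)) ⊗ (g(d, b, e ⊗ d) ⊗ d)))) ⊗ g(d ⊗ (f(b ⊗ b) ⊗ d), b, b ⊗ e)) ⊗ b
  Canonicalize subterm:  f(g(e ⊗ b ⊗ b ⊗ (f(d ⊗ (e ⊗ d)) ⊗ d) ⊗ b ⊗ d ⊗ g(b, b, d), h(b ⊗ d ⊗ (b ⊗ d)) ⊗ g(g(b, d, d), f(b), b ⊗ b), g(d ⊗ b ⊗ b ⊗ b ⊗ h(b) ⊗ d, g(b ⊗ (b ⊗ ((b ⊗ e) ⊗ b)), g(d, b, d) ⊗ e, (e ⊗ d) ⊗ d ⊗ (b ⊗ b)), (d ⊗ e) ⊗ ((d ⊗ (g(d, d, d ⊗ e) ⊗ b)) ⊗ (g(d, b, e ⊗ d) ⊗ d)))) ⊗ g(d ⊗ (f(b ⊗ b) ⊗ d), b, b ⊗ e))  →  f(g(b ⊗ b ⊗ b ⊗ d ⊗ d ⊗ f(d ⊗ d) ⊗ g(b, b, d), g(g(b, d, d), f(b), b ⊗ b) ⊗ h(b ⊗ b ⊗ d ⊗ d), g(b ⊗ b ⊗ b ⊗ d ⊗ d ⊗ h(b), g(b ⊗ b ⊗ b ⊗ b, g(d, b, d), b ⊗ b ⊗ d ⊗ d), b ⊗ d ⊗ d ⊗ d ⊗ g(d, b, d) ⊗ g(d, d, d))) ⊗ g(d ⊗ d ⊗ f(b ⊗ b), b, b))
  Sort:  b ⊗ b ⊗ d ⊗ d ⊗ d ⊗ f(g(b ⊗ b ⊗ b ⊗ d ⊗ d ⊗ f(d ⊗ d) ⊗ g(b, b, d), g(g(b, d, d), f(b), b ⊗ b) ⊗ h(b ⊗ b ⊗ d ⊗ d), g(b ⊗ b ⊗ b ⊗ d ⊗ d ⊗ h(b), g(b ⊗ b ⊗ b ⊗ b, g(d, b, d), b ⊗ b ⊗ d ⊗ d), b ⊗ d ⊗ d ⊗ d ⊗ g(d, b, d) ⊗ g(d, d, d))) ⊗ g(d ⊗ d ⊗ f(b ⊗ b), b, b))

Answer: no — b ⊗ b ⊗ d ⊗ d ⊗ d ⊗ f(g(b ⊗ b ⊗ b ⊗ d ⊗ d ⊗ f(d ⊗ d) ⊗ g(b, b, d), g(g(b, d, d), f(b), b ⊗ b) ⊗ h(b ⊗ b ⊗ d ⊗ d), g(b ⊗ b ⊗ g(d, b, d) ⊗ h(b), g(b ⊗ b ⊗ b ⊗ b, b ⊗ d ⊗ d, b ⊗ b ⊗ d ⊗ d), b ⊗ d ⊗ d ⊗ d ⊗ g(d, b, d) ⊗ g(d, d, d))) ⊗ g(d ⊗ d ⊗ f(b ⊗ b), b, b)) vs b ⊗ b ⊗ d ⊗ d ⊗ d ⊗ f(g(b ⊗ b ⊗ b ⊗ d ⊗ d ⊗ f(d ⊗ d) ⊗ g(b, b, d), g(g(b, d, d), f(b), b ⊗ b) ⊗ h(b ⊗ b ⊗ d ⊗ d), g(b ⊗ b ⊗ b ⊗ d ⊗ d ⊗ h(b), g(b ⊗ b ⊗ b ⊗ b, g(d, b, d), b ⊗ b ⊗ d ⊗ d), b ⊗ d ⊗ d ⊗ d ⊗ g(d, b, d) ⊗ g(d, d, d))) ⊗ g(d ⊗ d ⊗ f(b ⊗ b), b, b))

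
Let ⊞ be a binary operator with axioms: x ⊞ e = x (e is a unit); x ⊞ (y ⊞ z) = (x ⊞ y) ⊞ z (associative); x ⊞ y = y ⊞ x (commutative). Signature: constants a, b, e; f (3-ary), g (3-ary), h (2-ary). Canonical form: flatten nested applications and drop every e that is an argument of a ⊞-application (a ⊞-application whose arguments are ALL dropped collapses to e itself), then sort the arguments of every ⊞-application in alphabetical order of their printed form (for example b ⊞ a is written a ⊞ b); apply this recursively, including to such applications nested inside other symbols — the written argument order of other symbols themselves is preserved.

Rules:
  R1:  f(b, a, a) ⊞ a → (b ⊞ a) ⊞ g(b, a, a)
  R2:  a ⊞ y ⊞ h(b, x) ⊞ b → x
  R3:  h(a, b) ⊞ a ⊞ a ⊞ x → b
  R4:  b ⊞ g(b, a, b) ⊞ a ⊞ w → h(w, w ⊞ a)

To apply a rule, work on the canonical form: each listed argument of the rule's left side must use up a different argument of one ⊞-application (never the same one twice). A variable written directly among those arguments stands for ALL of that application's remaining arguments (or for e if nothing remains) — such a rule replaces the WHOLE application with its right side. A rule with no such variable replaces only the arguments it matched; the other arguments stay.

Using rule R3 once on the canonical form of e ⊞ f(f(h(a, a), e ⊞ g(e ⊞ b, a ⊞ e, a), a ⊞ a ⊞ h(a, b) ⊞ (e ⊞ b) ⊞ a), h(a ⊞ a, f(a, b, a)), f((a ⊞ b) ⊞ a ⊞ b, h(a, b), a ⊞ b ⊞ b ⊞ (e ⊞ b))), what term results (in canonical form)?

Answer: f(f(h(a, a), g(b, a, a), b), h(a ⊞ a, f(a, b, a)), f(a ⊞ a ⊞ b ⊞ b, h(a, b), a ⊞ b ⊞ b ⊞ b))

Derivation:
Canonical form:  f(f(h(a, a), g(b, a, a), a ⊞ a ⊞ a ⊞ b ⊞ h(a, b)), h(a ⊞ a, f(a, b, a)), f(a ⊞ a ⊞ b ⊞ b, h(a, b), a ⊞ b ⊞ b ⊞ b))
Match R3:  consume a, a, h(a, b);  x := a ⊞ b
Every leftover argument binds to the variable; the entire application is replaced.
Result:  f(f(h(a, a), g(b, a, a), b), h(a ⊞ a, f(a, b, a)), f(a ⊞ a ⊞ b ⊞ b, h(a, b), a ⊞ b ⊞ b ⊞ b))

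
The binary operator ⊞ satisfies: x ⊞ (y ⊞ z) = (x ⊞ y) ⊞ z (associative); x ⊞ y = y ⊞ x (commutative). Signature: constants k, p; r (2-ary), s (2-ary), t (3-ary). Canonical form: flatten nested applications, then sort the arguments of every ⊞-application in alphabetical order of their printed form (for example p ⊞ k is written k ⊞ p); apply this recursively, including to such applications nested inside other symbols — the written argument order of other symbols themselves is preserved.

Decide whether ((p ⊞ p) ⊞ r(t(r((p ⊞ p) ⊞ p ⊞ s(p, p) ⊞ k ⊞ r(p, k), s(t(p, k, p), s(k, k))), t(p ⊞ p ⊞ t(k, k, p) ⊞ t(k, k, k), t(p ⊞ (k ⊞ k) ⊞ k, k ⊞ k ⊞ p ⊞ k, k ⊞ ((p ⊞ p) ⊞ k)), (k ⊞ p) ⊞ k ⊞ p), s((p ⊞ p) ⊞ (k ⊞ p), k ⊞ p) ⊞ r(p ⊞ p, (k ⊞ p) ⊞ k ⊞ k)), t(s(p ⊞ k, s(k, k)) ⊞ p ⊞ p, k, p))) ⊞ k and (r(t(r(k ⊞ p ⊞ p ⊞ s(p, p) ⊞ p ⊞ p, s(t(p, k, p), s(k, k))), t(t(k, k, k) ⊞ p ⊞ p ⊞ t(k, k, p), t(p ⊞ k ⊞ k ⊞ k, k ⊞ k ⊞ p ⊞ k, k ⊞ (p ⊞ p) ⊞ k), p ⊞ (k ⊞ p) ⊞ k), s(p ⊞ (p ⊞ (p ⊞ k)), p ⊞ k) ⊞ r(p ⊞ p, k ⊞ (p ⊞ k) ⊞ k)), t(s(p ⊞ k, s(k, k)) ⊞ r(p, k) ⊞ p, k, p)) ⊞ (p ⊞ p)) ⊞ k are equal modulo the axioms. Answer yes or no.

Answer: no — k ⊞ p ⊞ p ⊞ r(t(r(k ⊞ p ⊞ p ⊞ p ⊞ r(p, k) ⊞ s(p, p), s(t(p, k, p), s(k, k))), t(p ⊞ p ⊞ t(k, k, k) ⊞ t(k, k, p), t(k ⊞ k ⊞ k ⊞ p, k ⊞ k ⊞ k ⊞ p, k ⊞ k ⊞ p ⊞ p), k ⊞ k ⊞ p ⊞ p), r(p ⊞ p, k ⊞ k ⊞ k ⊞ p) ⊞ s(k ⊞ p ⊞ p ⊞ p, k ⊞ p)), t(p ⊞ p ⊞ s(k ⊞ p, s(k, k)), k, p)) vs k ⊞ p ⊞ p ⊞ r(t(r(k ⊞ p ⊞ p ⊞ p ⊞ p ⊞ s(p, p), s(t(p, k, p), s(k, k))), t(p ⊞ p ⊞ t(k, k, k) ⊞ t(k, k, p), t(k ⊞ k ⊞ k ⊞ p, k ⊞ k ⊞ k ⊞ p, k ⊞ k ⊞ p ⊞ p), k ⊞ k ⊞ p ⊞ p), r(p ⊞ p, k ⊞ k ⊞ k ⊞ p) ⊞ s(k ⊞ p ⊞ p ⊞ p, k ⊞ p)), t(p ⊞ r(p, k) ⊞ s(k ⊞ p, s(k, k)), k, p))

Derivation:
Left:  ((p ⊞ p) ⊞ r(t(r((p ⊞ p) ⊞ p ⊞ s(p, p) ⊞ k ⊞ r(p, k), s(t(p, k, p), s(k, k))), t(p ⊞ p ⊞ t(k, k, p) ⊞ t(k, k, k), t(p ⊞ (k ⊞ k) ⊞ k, k ⊞ k ⊞ p ⊞ k, k ⊞ ((p ⊞ p) ⊞ k)), (k ⊞ p) ⊞ k ⊞ p), s((p ⊞ p) ⊞ (k ⊞ p), k ⊞ p) ⊞ r(p ⊞ p, (k ⊞ p) ⊞ k ⊞ k)), t(s(p ⊞ k, s(k, k)) ⊞ p ⊞ p, k, p))) ⊞ k
  Merge nested applications:  p ⊞ p ⊞ r(t(r((p ⊞ p) ⊞ p ⊞ s(p, p) ⊞ k ⊞ r(p, k), s(t(p, k, p), s(k, k))), t(p ⊞ p ⊞ t(k, k, p) ⊞ t(k, k, k), t(p ⊞ (k ⊞ k) ⊞ k, k ⊞ k ⊞ p ⊞ k, k ⊞ ((p ⊞ p) ⊞ k)), (k ⊞ p) ⊞ k ⊞ p), s((p ⊞ p) ⊞ (k ⊞ p), k ⊞ p) ⊞ r(p ⊞ p, (k ⊞ p) ⊞ k ⊞ k)), t(s(p ⊞ k, s(k, k)) ⊞ p ⊞ p, k, p)) ⊞ k
  Canonicalize subterm:  r(t(r((p ⊞ p) ⊞ p ⊞ s(p, p) ⊞ k ⊞ r(p, k), s(t(p, k, p), s(k, k))), t(p ⊞ p ⊞ t(k, k, p) ⊞ t(k, k, k), t(p ⊞ (k ⊞ k) ⊞ k, k ⊞ k ⊞ p ⊞ k, k ⊞ ((p ⊞ p) ⊞ k)), (k ⊞ p) ⊞ k ⊞ p), s((p ⊞ p) ⊞ (k ⊞ p), k ⊞ p) ⊞ r(p ⊞ p, (k ⊞ p) ⊞ k ⊞ k)), t(s(p ⊞ k, s(k, k)) ⊞ p ⊞ p, k, p))  →  r(t(r(k ⊞ p ⊞ p ⊞ p ⊞ r(p, k) ⊞ s(p, p), s(t(p, k, p), s(k, k))), t(p ⊞ p ⊞ t(k, k, k) ⊞ t(k, k, p), t(k ⊞ k ⊞ k ⊞ p, k ⊞ k ⊞ k ⊞ p, k ⊞ k ⊞ p ⊞ p), k ⊞ k ⊞ p ⊞ p), r(p ⊞ p, k ⊞ k ⊞ k ⊞ p) ⊞ s(k ⊞ p ⊞ p ⊞ p, k ⊞ p)), t(p ⊞ p ⊞ s(k ⊞ p, s(k, k)), k, p))
  Order the arguments:  k ⊞ p ⊞ p ⊞ r(t(r(k ⊞ p ⊞ p ⊞ p ⊞ r(p, k) ⊞ s(p, p), s(t(p, k, p), s(k, k))), t(p ⊞ p ⊞ t(k, k, k) ⊞ t(k, k, p), t(k ⊞ k ⊞ k ⊞ p, k ⊞ k ⊞ k ⊞ p, k ⊞ k ⊞ p ⊞ p), k ⊞ k ⊞ p ⊞ p), r(p ⊞ p, k ⊞ k ⊞ k ⊞ p) ⊞ s(k ⊞ p ⊞ p ⊞ p, k ⊞ p)), t(p ⊞ p ⊞ s(k ⊞ p, s(k, k)), k, p))
Right:  (r(t(r(k ⊞ p ⊞ p ⊞ s(p, p) ⊞ p ⊞ p, s(t(p, k, p), s(k, k))), t(t(k, k, k) ⊞ p ⊞ p ⊞ t(k, k, p), t(p ⊞ k ⊞ k ⊞ k, k ⊞ k ⊞ p ⊞ k, k ⊞ (p ⊞ p) ⊞ k), p ⊞ (k ⊞ p) ⊞ k), s(p ⊞ (p ⊞ (p ⊞ k)), p ⊞ k) ⊞ r(p ⊞ p, k ⊞ (p ⊞ k) ⊞ k)), t(s(p ⊞ k, s(k, k)) ⊞ r(p, k) ⊞ p, k, p)) ⊞ (p ⊞ p)) ⊞ k
  Un-nest:  r(t(r(k ⊞ p ⊞ p ⊞ s(p, p) ⊞ p ⊞ p, s(t(p, k, p), s(k, k))), t(t(k, k, k) ⊞ p ⊞ p ⊞ t(k, k, p), t(p ⊞ k ⊞ k ⊞ k, k ⊞ k ⊞ p ⊞ k, k ⊞ (p ⊞ p) ⊞ k), p ⊞ (k ⊞ p) ⊞ k), s(p ⊞ (p ⊞ (p ⊞ k)), p ⊞ k) ⊞ r(p ⊞ p, k ⊞ (p ⊞ k) ⊞ k)), t(s(p ⊞ k, s(k, k)) ⊞ r(p, k) ⊞ p, k, p)) ⊞ p ⊞ p ⊞ k
  Simplify inside:  r(t(r(k ⊞ p ⊞ p ⊞ s(p, p) ⊞ p ⊞ p, s(t(p, k, p), s(k, k))), t(t(k, k, k) ⊞ p ⊞ p ⊞ t(k, k, p), t(p ⊞ k ⊞ k ⊞ k, k ⊞ k ⊞ p ⊞ k, k ⊞ (p ⊞ p) ⊞ k), p ⊞ (k ⊞ p) ⊞ k), s(p ⊞ (p ⊞ (p ⊞ k)), p ⊞ k) ⊞ r(p ⊞ p, k ⊞ (p ⊞ k) ⊞ k)), t(s(p ⊞ k, s(k, k)) ⊞ r(p, k) ⊞ p, k, p))  →  r(t(r(k ⊞ p ⊞ p ⊞ p ⊞ p ⊞ s(p, p), s(t(p, k, p), s(k, k))), t(p ⊞ p ⊞ t(k, k, k) ⊞ t(k, k, p), t(k ⊞ k ⊞ k ⊞ p, k ⊞ k ⊞ k ⊞ p, k ⊞ k ⊞ p ⊞ p), k ⊞ k ⊞ p ⊞ p), r(p ⊞ p, k ⊞ k ⊞ k ⊞ p) ⊞ s(k ⊞ p ⊞ p ⊞ p, k ⊞ p)), t(p ⊞ r(p, k) ⊞ s(k ⊞ p, s(k, k)), k, p))
  Sort:  k ⊞ p ⊞ p ⊞ r(t(r(k ⊞ p ⊞ p ⊞ p ⊞ p ⊞ s(p, p), s(t(p, k, p), s(k, k))), t(p ⊞ p ⊞ t(k, k, k) ⊞ t(k, k, p), t(k ⊞ k ⊞ k ⊞ p, k ⊞ k ⊞ k ⊞ p, k ⊞ k ⊞ p ⊞ p), k ⊞ k ⊞ p ⊞ p), r(p ⊞ p, k ⊞ k ⊞ k ⊞ p) ⊞ s(k ⊞ p ⊞ p ⊞ p, k ⊞ p)), t(p ⊞ r(p, k) ⊞ s(k ⊞ p, s(k, k)), k, p))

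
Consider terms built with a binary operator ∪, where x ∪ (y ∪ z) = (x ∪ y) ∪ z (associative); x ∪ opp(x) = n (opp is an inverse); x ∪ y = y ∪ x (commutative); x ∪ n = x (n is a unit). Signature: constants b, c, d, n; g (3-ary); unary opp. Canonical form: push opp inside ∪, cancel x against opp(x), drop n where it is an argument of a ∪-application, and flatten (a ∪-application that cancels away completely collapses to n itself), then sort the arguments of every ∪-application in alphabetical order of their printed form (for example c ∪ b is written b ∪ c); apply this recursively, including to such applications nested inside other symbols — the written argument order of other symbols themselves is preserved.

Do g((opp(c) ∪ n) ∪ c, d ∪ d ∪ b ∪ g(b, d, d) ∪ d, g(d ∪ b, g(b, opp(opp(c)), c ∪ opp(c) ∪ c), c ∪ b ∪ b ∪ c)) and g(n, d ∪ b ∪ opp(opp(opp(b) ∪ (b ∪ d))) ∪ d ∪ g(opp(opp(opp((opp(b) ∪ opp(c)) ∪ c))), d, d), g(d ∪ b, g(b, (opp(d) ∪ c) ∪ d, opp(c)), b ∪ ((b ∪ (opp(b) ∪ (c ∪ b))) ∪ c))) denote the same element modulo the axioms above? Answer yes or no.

Left:  g((opp(c) ∪ n) ∪ c, d ∪ d ∪ b ∪ g(b, d, d) ∪ d, g(d ∪ b, g(b, opp(opp(c)), c ∪ opp(c) ∪ c), c ∪ b ∪ b ∪ c))
  Work inside:  d ∪ d ∪ b ∪ g(b, d, d) ∪ d
  Combine occurrences:  d ∪ d ∪ d ∪ b ∪ g(b, d, d)
  Sort arguments:  b ∪ d ∪ d ∪ d ∪ g(b, d, d)
  Put back:  g(n, b ∪ d ∪ d ∪ d ∪ g(b, d, d), g(b ∪ d, g(b, c, c), b ∪ b ∪ c ∪ c))
Right:  g(n, d ∪ b ∪ opp(opp(opp(b) ∪ (b ∪ d))) ∪ d ∪ g(opp(opp(opp((opp(b) ∪ opp(c)) ∪ c))), d, d), g(d ∪ b, g(b, (opp(d) ∪ c) ∪ d, opp(c)), b ∪ ((b ∪ (opp(b) ∪ (c ∪ b))) ∪ c)))
  Focus inside:  d ∪ b ∪ opp(opp(opp(b) ∪ (b ∪ d))) ∪ d ∪ g(opp(opp(opp((opp(b) ∪ opp(c)) ∪ c))), d, d)
  Push opp inside:  distribute opp over ∪ and collapse double opp
  Collect terms:  d ∪ d ∪ d ∪ b ∪ g(b, d, d)
  Sort arguments:  b ∪ d ∪ d ∪ d ∪ g(b, d, d)
  Put back:  g(n, b ∪ d ∪ d ∪ d ∪ g(b, d, d), g(b ∪ d, g(b, c, opp(c)), b ∪ b ∪ c ∪ c))

Answer: no — g(n, b ∪ d ∪ d ∪ d ∪ g(b, d, d), g(b ∪ d, g(b, c, c), b ∪ b ∪ c ∪ c)) vs g(n, b ∪ d ∪ d ∪ d ∪ g(b, d, d), g(b ∪ d, g(b, c, opp(c)), b ∪ b ∪ c ∪ c))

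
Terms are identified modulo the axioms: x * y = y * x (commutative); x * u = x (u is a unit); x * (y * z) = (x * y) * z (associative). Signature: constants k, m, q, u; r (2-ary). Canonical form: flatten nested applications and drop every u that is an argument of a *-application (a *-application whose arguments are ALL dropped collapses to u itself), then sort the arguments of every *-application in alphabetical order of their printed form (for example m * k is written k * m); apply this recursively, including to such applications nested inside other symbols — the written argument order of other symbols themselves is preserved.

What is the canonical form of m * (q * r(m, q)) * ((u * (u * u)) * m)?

Answer: m * m * q * r(m, q)

Derivation:
Un-nest:  m * q * r(m, q) * u * u * u * m
Drop the unit:  drop u (×3)
Order the arguments:  m * m * q * r(m, q)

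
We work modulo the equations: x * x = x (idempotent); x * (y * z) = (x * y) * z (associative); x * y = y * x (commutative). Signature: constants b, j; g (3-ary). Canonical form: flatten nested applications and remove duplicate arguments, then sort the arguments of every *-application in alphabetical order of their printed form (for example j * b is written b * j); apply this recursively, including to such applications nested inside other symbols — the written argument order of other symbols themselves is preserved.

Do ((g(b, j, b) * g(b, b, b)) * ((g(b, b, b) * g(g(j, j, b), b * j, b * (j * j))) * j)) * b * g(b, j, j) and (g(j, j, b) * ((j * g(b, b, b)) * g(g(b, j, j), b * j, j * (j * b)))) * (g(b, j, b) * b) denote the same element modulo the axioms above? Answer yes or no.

Answer: no — b * g(b, b, b) * g(b, j, b) * g(b, j, j) * g(g(j, j, b), b * j, b * j) * j vs b * g(b, b, b) * g(b, j, b) * g(g(b, j, j), b * j, b * j) * g(j, j, b) * j

Derivation:
Left:  ((g(b, j, b) * g(b, b, b)) * ((g(b, b, b) * g(g(j, j, b), b * j, b * (j * j))) * j)) * b * g(b, j, j)
  Merge nested applications:  g(b, j, b) * g(b, b, b) * g(b, b, b) * g(g(j, j, b), b * j, b * (j * j)) * j * b * g(b, j, j)
  Inside:  g(g(j, j, b), b * j, b * (j * j))  →  g(g(j, j, b), b * j, b * j)
  Idempotence:  drop duplicate g(b, b, b)
  Order the arguments:  b * g(b, b, b) * g(b, j, b) * g(b, j, j) * g(g(j, j, b), b * j, b * j) * j
Right:  (g(j, j, b) * ((j * g(b, b, b)) * g(g(b, j, j), b * j, j * (j * b)))) * (g(b, j, b) * b)
  Un-nest:  g(j, j, b) * j * g(b, b, b) * g(g(b, j, j), b * j, j * (j * b)) * g(b, j, b) * b
  Simplify inside:  g(g(b, j, j), b * j, j * (j * b))  →  g(g(b, j, j), b * j, b * j)
  Sort arguments:  b * g(b, b, b) * g(b, j, b) * g(g(b, j, j), b * j, b * j) * g(j, j, b) * j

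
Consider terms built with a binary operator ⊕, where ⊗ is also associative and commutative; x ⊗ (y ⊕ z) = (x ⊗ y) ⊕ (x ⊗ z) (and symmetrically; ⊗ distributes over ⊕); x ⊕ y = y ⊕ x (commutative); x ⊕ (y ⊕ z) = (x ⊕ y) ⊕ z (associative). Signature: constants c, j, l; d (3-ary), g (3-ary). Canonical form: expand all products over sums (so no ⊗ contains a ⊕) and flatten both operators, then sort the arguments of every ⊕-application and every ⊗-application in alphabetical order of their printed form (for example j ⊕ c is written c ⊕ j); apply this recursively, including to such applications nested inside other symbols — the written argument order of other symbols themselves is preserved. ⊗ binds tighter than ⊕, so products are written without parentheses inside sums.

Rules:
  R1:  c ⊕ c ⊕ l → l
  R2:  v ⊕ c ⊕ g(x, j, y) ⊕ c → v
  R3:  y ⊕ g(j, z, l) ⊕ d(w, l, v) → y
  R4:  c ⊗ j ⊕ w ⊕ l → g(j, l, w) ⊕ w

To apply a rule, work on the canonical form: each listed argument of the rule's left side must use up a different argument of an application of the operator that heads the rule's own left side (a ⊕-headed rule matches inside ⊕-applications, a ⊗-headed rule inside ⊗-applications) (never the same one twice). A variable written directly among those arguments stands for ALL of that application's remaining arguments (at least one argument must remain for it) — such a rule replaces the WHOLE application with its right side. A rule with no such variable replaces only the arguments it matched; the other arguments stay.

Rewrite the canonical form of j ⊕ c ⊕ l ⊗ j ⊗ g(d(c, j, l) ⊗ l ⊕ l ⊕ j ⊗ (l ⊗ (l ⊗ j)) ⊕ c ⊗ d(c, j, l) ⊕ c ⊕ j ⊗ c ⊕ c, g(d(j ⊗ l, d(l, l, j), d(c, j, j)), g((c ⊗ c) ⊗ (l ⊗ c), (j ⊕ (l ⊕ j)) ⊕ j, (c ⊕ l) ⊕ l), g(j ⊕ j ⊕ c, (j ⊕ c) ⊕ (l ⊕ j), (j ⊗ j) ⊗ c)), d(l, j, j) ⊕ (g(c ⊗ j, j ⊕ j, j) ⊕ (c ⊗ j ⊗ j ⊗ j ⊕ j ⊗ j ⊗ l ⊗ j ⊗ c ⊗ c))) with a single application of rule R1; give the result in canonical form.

Canonical form:  c ⊕ g(c ⊕ c ⊕ c ⊗ d(c, j, l) ⊕ c ⊗ j ⊕ d(c, j, l) ⊗ l ⊕ j ⊗ j ⊗ l ⊗ l ⊕ l, g(d(j ⊗ l, d(l, l, j), d(c, j, j)), g(c ⊗ c ⊗ c ⊗ l, j ⊕ j ⊕ j ⊕ l, c ⊕ l ⊕ l), g(c ⊕ j ⊕ j, c ⊕ j ⊕ j ⊕ l, c ⊗ j ⊗ j)), c ⊗ c ⊗ j ⊗ j ⊗ j ⊗ l ⊕ c ⊗ j ⊗ j ⊗ j ⊕ d(l, j, j) ⊕ g(c ⊗ j, j ⊕ j, j)) ⊗ j ⊗ l ⊕ j
Match R1:  consume c, c, l
Giving:  c ⊕ g(c ⊗ d(c, j, l) ⊕ c ⊗ j ⊕ d(c, j, l) ⊗ l ⊕ j ⊗ j ⊗ l ⊗ l ⊕ l, g(d(j ⊗ l, d(l, l, j), d(c, j, j)), g(c ⊗ c ⊗ c ⊗ l, j ⊕ j ⊕ j ⊕ l, c ⊕ l ⊕ l), g(c ⊕ j ⊕ j, c ⊕ j ⊕ j ⊕ l, c ⊗ j ⊗ j)), c ⊗ c ⊗ j ⊗ j ⊗ j ⊗ l ⊕ c ⊗ j ⊗ j ⊗ j ⊕ d(l, j, j) ⊕ g(c ⊗ j, j ⊕ j, j)) ⊗ j ⊗ l ⊕ j

Answer: c ⊕ g(c ⊗ d(c, j, l) ⊕ c ⊗ j ⊕ d(c, j, l) ⊗ l ⊕ j ⊗ j ⊗ l ⊗ l ⊕ l, g(d(j ⊗ l, d(l, l, j), d(c, j, j)), g(c ⊗ c ⊗ c ⊗ l, j ⊕ j ⊕ j ⊕ l, c ⊕ l ⊕ l), g(c ⊕ j ⊕ j, c ⊕ j ⊕ j ⊕ l, c ⊗ j ⊗ j)), c ⊗ c ⊗ j ⊗ j ⊗ j ⊗ l ⊕ c ⊗ j ⊗ j ⊗ j ⊕ d(l, j, j) ⊕ g(c ⊗ j, j ⊕ j, j)) ⊗ j ⊗ l ⊕ j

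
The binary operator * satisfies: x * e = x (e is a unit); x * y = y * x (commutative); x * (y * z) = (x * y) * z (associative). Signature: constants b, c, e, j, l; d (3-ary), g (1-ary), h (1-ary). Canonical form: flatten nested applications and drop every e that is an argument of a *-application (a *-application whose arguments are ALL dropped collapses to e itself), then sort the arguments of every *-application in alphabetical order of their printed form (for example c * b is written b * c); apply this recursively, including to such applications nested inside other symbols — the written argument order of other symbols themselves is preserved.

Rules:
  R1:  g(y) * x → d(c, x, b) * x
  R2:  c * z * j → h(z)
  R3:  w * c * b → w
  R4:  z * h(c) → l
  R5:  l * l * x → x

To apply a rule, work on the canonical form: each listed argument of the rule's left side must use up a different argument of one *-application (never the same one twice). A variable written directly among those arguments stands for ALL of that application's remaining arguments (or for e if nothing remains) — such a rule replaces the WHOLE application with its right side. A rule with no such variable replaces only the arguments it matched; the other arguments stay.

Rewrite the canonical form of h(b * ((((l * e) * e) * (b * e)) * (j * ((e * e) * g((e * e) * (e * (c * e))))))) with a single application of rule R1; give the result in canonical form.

Canonical form:  h(b * b * g(c) * j * l)
Match R1:  consume g(c);  x := b * b * j * l, y := c
The extension variable absorbs all remaining arguments, so the whole application is rewritten.
New term:  h(b * b * d(c, b * b * j * l, b) * j * l)

Answer: h(b * b * d(c, b * b * j * l, b) * j * l)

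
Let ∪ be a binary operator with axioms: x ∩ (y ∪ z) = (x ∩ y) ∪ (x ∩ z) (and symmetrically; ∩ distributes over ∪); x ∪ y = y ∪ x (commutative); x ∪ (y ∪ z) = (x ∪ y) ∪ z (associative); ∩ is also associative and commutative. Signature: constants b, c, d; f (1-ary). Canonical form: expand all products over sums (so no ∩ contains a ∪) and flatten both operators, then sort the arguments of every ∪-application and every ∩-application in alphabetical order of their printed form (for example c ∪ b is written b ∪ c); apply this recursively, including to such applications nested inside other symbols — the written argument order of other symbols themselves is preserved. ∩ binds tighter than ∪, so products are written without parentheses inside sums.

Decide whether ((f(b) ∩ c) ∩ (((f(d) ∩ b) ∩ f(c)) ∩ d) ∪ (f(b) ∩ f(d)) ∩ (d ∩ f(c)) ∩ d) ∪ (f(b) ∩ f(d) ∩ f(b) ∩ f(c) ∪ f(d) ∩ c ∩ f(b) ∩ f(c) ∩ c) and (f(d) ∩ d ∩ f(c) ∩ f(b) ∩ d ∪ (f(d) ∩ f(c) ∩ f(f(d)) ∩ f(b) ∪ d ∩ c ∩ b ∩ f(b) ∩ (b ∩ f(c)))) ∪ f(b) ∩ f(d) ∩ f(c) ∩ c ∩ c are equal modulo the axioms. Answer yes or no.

Left:  ((f(b) ∩ c) ∩ (((f(d) ∩ b) ∩ f(c)) ∩ d) ∪ (f(b) ∩ f(d)) ∩ (d ∩ f(c)) ∩ d) ∪ (f(b) ∩ f(d) ∩ f(b) ∩ f(c) ∪ f(d) ∩ c ∩ f(b) ∩ f(c) ∩ c)
  Merge nested applications:  b ∩ c ∩ d ∩ f(b) ∩ f(c) ∩ f(d) ∪ d ∩ d ∩ f(b) ∩ f(c) ∩ f(d) ∪ f(b) ∩ f(b) ∩ f(c) ∩ f(d) ∪ c ∩ c ∩ f(b) ∩ f(c) ∩ f(d)
  Sort:  b ∩ c ∩ d ∩ f(b) ∩ f(c) ∩ f(d) ∪ c ∩ c ∩ f(b) ∩ f(c) ∩ f(d) ∪ d ∩ d ∩ f(b) ∩ f(c) ∩ f(d) ∪ f(b) ∩ f(b) ∩ f(c) ∩ f(d)
Right:  (f(d) ∩ d ∩ f(c) ∩ f(b) ∩ d ∪ (f(d) ∩ f(c) ∩ f(f(d)) ∩ f(b) ∪ d ∩ c ∩ b ∩ f(b) ∩ (b ∩ f(c)))) ∪ f(b) ∩ f(d) ∩ f(c) ∩ c ∩ c
  Un-nest:  d ∩ d ∩ f(b) ∩ f(c) ∩ f(d) ∪ f(b) ∩ f(c) ∩ f(d) ∩ f(f(d)) ∪ b ∩ b ∩ c ∩ d ∩ f(b) ∩ f(c) ∪ c ∩ c ∩ f(b) ∩ f(c) ∩ f(d)
  Order the arguments:  b ∩ b ∩ c ∩ d ∩ f(b) ∩ f(c) ∪ c ∩ c ∩ f(b) ∩ f(c) ∩ f(d) ∪ d ∩ d ∩ f(b) ∩ f(c) ∩ f(d) ∪ f(b) ∩ f(c) ∩ f(d) ∩ f(f(d))

Answer: no — b ∩ c ∩ d ∩ f(b) ∩ f(c) ∩ f(d) ∪ c ∩ c ∩ f(b) ∩ f(c) ∩ f(d) ∪ d ∩ d ∩ f(b) ∩ f(c) ∩ f(d) ∪ f(b) ∩ f(b) ∩ f(c) ∩ f(d) vs b ∩ b ∩ c ∩ d ∩ f(b) ∩ f(c) ∪ c ∩ c ∩ f(b) ∩ f(c) ∩ f(d) ∪ d ∩ d ∩ f(b) ∩ f(c) ∩ f(d) ∪ f(b) ∩ f(c) ∩ f(d) ∩ f(f(d))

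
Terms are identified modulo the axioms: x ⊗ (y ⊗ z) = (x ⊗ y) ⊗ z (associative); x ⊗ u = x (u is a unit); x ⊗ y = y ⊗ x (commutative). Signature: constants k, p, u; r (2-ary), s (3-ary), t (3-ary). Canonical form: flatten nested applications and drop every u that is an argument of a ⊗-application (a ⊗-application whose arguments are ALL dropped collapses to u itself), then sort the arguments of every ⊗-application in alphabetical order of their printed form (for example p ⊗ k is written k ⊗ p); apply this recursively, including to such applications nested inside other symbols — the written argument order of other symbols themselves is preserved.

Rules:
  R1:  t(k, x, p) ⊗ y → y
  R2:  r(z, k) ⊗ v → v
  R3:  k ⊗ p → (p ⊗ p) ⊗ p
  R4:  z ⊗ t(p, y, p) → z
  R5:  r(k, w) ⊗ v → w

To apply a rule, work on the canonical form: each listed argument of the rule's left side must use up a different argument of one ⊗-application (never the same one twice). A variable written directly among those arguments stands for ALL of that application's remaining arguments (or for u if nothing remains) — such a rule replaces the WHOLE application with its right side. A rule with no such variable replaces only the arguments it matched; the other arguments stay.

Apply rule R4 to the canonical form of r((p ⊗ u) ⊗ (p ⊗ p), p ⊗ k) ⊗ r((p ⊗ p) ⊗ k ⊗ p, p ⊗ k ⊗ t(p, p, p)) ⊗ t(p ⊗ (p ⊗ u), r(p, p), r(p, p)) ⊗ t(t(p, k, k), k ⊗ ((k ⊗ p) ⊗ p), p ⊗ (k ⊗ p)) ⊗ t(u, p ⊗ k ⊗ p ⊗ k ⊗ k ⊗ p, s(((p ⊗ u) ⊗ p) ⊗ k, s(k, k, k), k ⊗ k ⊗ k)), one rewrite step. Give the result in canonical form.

Canonical form:  r(k ⊗ p ⊗ p ⊗ p, k ⊗ p ⊗ t(p, p, p)) ⊗ r(p ⊗ p ⊗ p, k ⊗ p) ⊗ t(p ⊗ p, r(p, p), r(p, p)) ⊗ t(t(p, k, k), k ⊗ k ⊗ p ⊗ p, k ⊗ p ⊗ p) ⊗ t(u, k ⊗ k ⊗ k ⊗ p ⊗ p ⊗ p, s(k ⊗ p ⊗ p, s(k, k, k), k ⊗ k ⊗ k))
R4 matches:  uses t(p, p, p);  y := p, z := k ⊗ p
The variable takes the whole remainder — replace the entire application.
Result:  r(k ⊗ p ⊗ p ⊗ p, k ⊗ p) ⊗ r(p ⊗ p ⊗ p, k ⊗ p) ⊗ t(p ⊗ p, r(p, p), r(p, p)) ⊗ t(t(p, k, k), k ⊗ k ⊗ p ⊗ p, k ⊗ p ⊗ p) ⊗ t(u, k ⊗ k ⊗ k ⊗ p ⊗ p ⊗ p, s(k ⊗ p ⊗ p, s(k, k, k), k ⊗ k ⊗ k))

Answer: r(k ⊗ p ⊗ p ⊗ p, k ⊗ p) ⊗ r(p ⊗ p ⊗ p, k ⊗ p) ⊗ t(p ⊗ p, r(p, p), r(p, p)) ⊗ t(t(p, k, k), k ⊗ k ⊗ p ⊗ p, k ⊗ p ⊗ p) ⊗ t(u, k ⊗ k ⊗ k ⊗ p ⊗ p ⊗ p, s(k ⊗ p ⊗ p, s(k, k, k), k ⊗ k ⊗ k))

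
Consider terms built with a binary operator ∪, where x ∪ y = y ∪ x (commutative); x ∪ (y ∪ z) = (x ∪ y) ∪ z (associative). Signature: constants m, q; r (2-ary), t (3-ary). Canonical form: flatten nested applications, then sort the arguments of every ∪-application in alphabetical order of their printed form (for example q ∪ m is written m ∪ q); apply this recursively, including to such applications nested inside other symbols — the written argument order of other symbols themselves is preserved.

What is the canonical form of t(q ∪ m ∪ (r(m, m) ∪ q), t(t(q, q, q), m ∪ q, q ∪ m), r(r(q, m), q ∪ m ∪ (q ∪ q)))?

Answer: t(m ∪ q ∪ q ∪ r(m, m), t(t(q, q, q), m ∪ q, m ∪ q), r(r(q, m), m ∪ q ∪ q ∪ q))

Derivation:
Work inside:  q ∪ m ∪ (r(m, m) ∪ q)
Un-nest:  q ∪ m ∪ r(m, m) ∪ q
Sort arguments:  m ∪ q ∪ q ∪ r(m, m)
Put back:  t(m ∪ q ∪ q ∪ r(m, m), t(t(q, q, q), m ∪ q, m ∪ q), r(r(q, m), m ∪ q ∪ q ∪ q))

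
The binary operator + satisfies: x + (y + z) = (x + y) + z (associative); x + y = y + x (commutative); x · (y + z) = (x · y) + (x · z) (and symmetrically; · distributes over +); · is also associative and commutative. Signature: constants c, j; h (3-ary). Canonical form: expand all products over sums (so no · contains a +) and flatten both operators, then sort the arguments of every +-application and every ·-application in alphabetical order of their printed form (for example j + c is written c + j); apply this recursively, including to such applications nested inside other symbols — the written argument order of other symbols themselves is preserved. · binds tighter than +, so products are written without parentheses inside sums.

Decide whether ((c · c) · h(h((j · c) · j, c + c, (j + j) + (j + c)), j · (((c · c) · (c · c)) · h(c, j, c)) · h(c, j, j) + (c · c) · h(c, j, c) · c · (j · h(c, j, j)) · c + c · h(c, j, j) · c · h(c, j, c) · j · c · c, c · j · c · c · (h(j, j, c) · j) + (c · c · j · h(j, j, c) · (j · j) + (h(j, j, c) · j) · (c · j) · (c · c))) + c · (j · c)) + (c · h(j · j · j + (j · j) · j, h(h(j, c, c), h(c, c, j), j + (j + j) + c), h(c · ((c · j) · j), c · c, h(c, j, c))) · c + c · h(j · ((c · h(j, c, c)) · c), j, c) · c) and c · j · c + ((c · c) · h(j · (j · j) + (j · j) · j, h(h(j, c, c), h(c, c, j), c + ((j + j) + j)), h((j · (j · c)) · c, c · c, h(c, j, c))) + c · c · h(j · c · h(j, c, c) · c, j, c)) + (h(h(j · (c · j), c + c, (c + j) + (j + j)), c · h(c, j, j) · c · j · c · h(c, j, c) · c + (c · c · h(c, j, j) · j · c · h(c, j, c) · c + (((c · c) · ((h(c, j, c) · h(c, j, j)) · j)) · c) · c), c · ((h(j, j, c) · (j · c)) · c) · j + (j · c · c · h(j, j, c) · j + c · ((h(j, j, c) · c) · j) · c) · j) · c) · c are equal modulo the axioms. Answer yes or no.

Left:  ((c · c) · h(h((j · c) · j, c + c, (j + j) + (j + c)), j · (((c · c) · (c · c)) · h(c, j, c)) · h(c, j, j) + (c · c) · h(c, j, c) · c · (j · h(c, j, j)) · c + c · h(c, j, j) · c · h(c, j, c) · j · c · c, c · j · c · c · (h(j, j, c) · j) + (c · c · j · h(j, j, c) · (j · j) + (h(j, j, c) · j) · (c · j) · (c · c))) + c · (j · c)) + (c · h(j · j · j + (j · j) · j, h(h(j, c, c), h(c, c, j), j + (j + j) + c), h(c · ((c · j) · j), c · c, h(c, j, c))) · c + c · h(j · ((c · h(j, c, c)) · c), j, c) · c)
  Flatten:  c · c · h(h(c · j · j, c + c, c + j + j + j), c · c · c · c · h(c, j, c) · h(c, j, j) · j + c · c · c · c · h(c, j, c) · h(c, j, j) · j + c · c · c · c · h(c, j, c) · h(c, j, j) · j, c · c · c · h(j, j, c) · j · j + c · c · c · h(j, j, c) · j · j + c · c · h(j, j, c) · j · j · j) + c · c · j + c · c · h(j · j · j + j · j · j, h(h(j, c, c), h(c, c, j), c + j + j + j), h(c · c · j · j, c · c, h(c, j, c))) + c · c · h(c · c · h(j, c, c) · j, j, c)
  Order the arguments:  c · c · h(c · c · h(j, c, c) · j, j, c) + c · c · h(h(c · j · j, c + c, c + j + j + j), c · c · c · c · h(c, j, c) · h(c, j, j) · j + c · c · c · c · h(c, j, c) · h(c, j, j) · j + c · c · c · c · h(c, j, c) · h(c, j, j) · j, c · c · c · h(j, j, c) · j · j + c · c · c · h(j, j, c) · j · j + c · c · h(j, j, c) · j · j · j) + c · c · h(j · j · j + j · j · j, h(h(j, c, c), h(c, c, j), c + j + j + j), h(c · c · j · j, c · c, h(c, j, c))) + c · c · j
Right:  c · j · c + ((c · c) · h(j · (j · j) + (j · j) · j, h(h(j, c, c), h(c, c, j), c + ((j + j) + j)), h((j · (j · c)) · c, c · c, h(c, j, c))) + c · c · h(j · c · h(j, c, c) · c, j, c)) + (h(h(j · (c · j), c + c, (c + j) + (j + j)), c · h(c, j, j) · c · j · c · h(c, j, c) · c + (c · c · h(c, j, j) · j · c · h(c, j, c) · c + (((c · c) · ((h(c, j, c) · h(c, j, j)) · j)) · c) · c), c · ((h(j, j, c) · (j · c)) · c) · j + (j · c · c · h(j, j, c) · j + c · ((h(j, j, c) · c) · j) · c) · j) · c) · c
  Distribute:  c · c · j + c · c · h(j · j · j + j · j · j, h(h(j, c, c), h(c, c, j), c + j + j + j), h(c · c · j · j, c · c, h(c, j, c))) + c · c · h(c · c · h(j, c, c) · j, j, c) + c · c · h(h(c · j · j, c + c, c + j + j + j), c · c · c · c · h(c, j, c) · h(c, j, j) · j + c · c · c · c · h(c, j, c) · h(c, j, j) · j + c · c · c · c · h(c, j, c) · h(c, j, j) · j, c · c · c · h(j, j, c) · j · j + c · c · c · h(j, j, c) · j · j + c · c · h(j, j, c) · j · j · j)
  Order the arguments:  c · c · h(c · c · h(j, c, c) · j, j, c) + c · c · h(h(c · j · j, c + c, c + j + j + j), c · c · c · c · h(c, j, c) · h(c, j, j) · j + c · c · c · c · h(c, j, c) · h(c, j, j) · j + c · c · c · c · h(c, j, c) · h(c, j, j) · j, c · c · c · h(j, j, c) · j · j + c · c · c · h(j, j, c) · j · j + c · c · h(j, j, c) · j · j · j) + c · c · h(j · j · j + j · j · j, h(h(j, c, c), h(c, c, j), c + j + j + j), h(c · c · j · j, c · c, h(c, j, c))) + c · c · j

Answer: yes — both canonical forms are c · c · h(c · c · h(j, c, c) · j, j, c) + c · c · h(h(c · j · j, c + c, c + j + j + j), c · c · c · c · h(c, j, c) · h(c, j, j) · j + c · c · c · c · h(c, j, c) · h(c, j, j) · j + c · c · c · c · h(c, j, c) · h(c, j, j) · j, c · c · c · h(j, j, c) · j · j + c · c · c · h(j, j, c) · j · j + c · c · h(j, j, c) · j · j · j) + c · c · h(j · j · j + j · j · j, h(h(j, c, c), h(c, c, j), c + j + j + j), h(c · c · j · j, c · c, h(c, j, c))) + c · c · j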